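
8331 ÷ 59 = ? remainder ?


8331 = 59 * 141 + 12
Check: 8319 + 12 = 8331

q = 141, r = 12


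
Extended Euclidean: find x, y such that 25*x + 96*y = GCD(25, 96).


Tabular extended Euclidean (each row: r = 25*s + 96*t):
r=25, s=1, t=0
r=96, s=0, t=1
q=0: r=25, s=1, t=0   [25*(1) + 96*(0) = 25]
q=3: r=21, s=-3, t=1   [25*(-3) + 96*(1) = 21]
q=1: r=4, s=4, t=-1   [25*(4) + 96*(-1) = 4]
q=5: r=1, s=-23, t=6   [25*(-23) + 96*(6) = 1]
q=4: r=0, s=96, t=-25   [25*(96) + 96*(-25) = 0]
GCD = 1; from the row with r=1: x=-23, y=6
Check: 25*(-23) + 96*(6) = -575 + 576 = 1

GCD = 1, x = -23, y = 6


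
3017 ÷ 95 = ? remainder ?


3017 = 95 * 31 + 72
Check: 2945 + 72 = 3017

q = 31, r = 72


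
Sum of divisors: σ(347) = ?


Divisors of 347: 1, 347
Sum = 1 + 347 = 348

σ(347) = 348


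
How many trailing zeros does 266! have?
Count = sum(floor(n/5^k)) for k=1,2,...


floor(266/5) = 53
floor(266/25) = 10
floor(266/125) = 2
Total = 65

65 trailing zeros


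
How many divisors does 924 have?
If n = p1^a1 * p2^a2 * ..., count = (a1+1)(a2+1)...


924 = 2^2 × 3^1 × 7^1 × 11^1
d(924) = (2+1) × (1+1) × (1+1) × (1+1) = 24

24 divisors


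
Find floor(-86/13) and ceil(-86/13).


-86/13 = -6.6154
floor = -7
ceil = -6

floor = -7, ceil = -6


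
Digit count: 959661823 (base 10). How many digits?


959661823 has 9 digits in base 10
floor(log10(959661823)) + 1 = floor(8.9821) + 1 = 9

9 digits (base 10)


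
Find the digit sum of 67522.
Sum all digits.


6 + 7 + 5 + 2 + 2 = 22


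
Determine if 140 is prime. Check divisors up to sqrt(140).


140 / 2 = 70 (exact division)
140 is NOT prime.

No, 140 is not prime


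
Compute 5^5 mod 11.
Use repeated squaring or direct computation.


5^1 mod 11 = 5
5^2 mod 11 = 3
5^3 mod 11 = 4
5^4 mod 11 = 9
5^5 mod 11 = 1


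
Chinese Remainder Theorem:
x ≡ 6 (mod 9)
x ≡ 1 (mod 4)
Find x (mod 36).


M = 9*4 = 36
M1 = M/9 = 4, M2 = M/4 = 9
M1^(-1) mod 9 = 7, M2^(-1) mod 4 = 1
x = 6*4*7 + 1*9*1 = 177
177 mod 36 = 33
Check: 33 mod 9 = 6 ✓, 33 mod 4 = 1 ✓

x ≡ 33 (mod 36)


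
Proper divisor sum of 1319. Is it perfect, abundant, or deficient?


Proper divisors: 1
Sum = 1 = 1
1 < 1319 → deficient

s(1319) = 1 (deficient)


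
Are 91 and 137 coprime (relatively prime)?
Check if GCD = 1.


Euclidean algorithm:
137 = 1 * 91 + 46
91 = 1 * 46 + 45
46 = 1 * 45 + 1
45 = 45 * 1 + 0
GCD(91, 137) = 1

Yes, coprime (GCD = 1)


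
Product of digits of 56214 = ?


5 × 6 × 2 × 1 × 4 = 240


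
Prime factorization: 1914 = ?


1914 / 2 = 957
957 / 3 = 319
319 / 11 = 29
29 / 29 = 1
1914 = 2 × 3 × 11 × 29


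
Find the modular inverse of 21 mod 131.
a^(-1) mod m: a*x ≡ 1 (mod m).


Use the extended Euclidean algorithm on (131, 21); each row r = 131*s + 21*t:
r=131, s=1, t=0
r=21, s=0, t=1
q=6: r=5, s=1, t=-6   [131*(1) + 21*(-6) = 5]
q=4: r=1, s=-4, t=25   [131*(-4) + 21*(25) = 1]
q=5: r=0, s=21, t=-131   [131*(21) + 21*(-131) = 0]
GCD = 1 with t = 25, so 21*(25) ≡ 1 (mod 131)
Inverse = 25 mod 131 = 25
Check: 21 * 25 = 525 ≡ 1 (mod 131)

21^(-1) ≡ 25 (mod 131)


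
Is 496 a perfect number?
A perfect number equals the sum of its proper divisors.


Proper divisors of 496: 1, 2, 4, 8, 16, 31, 62, 124, 248
Sum = 1 + 2 + 4 + 8 + 16 + 31 + 62 + 124 + 248 = 496

Yes, 496 is perfect (496 = 496)


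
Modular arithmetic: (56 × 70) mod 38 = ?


56 × 70 = 3920
3920 mod 38 = 6


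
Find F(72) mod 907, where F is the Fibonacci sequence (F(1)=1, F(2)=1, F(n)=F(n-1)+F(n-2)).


F(k) mod 907 for k=1..72:
1, 1, 2, 3, 5, 8, 13, 21, 34, 55, 89, 144, 233, 377, 610, 80, 690, 770, 553, 416, 62, 478, 540, 111, 651, 762, 506, 361, 867, 321, 281, 602, 883, 578, 554, 225, 779, 97, 876, 66, 35, 101, 136, 237, 373, 610, 76, 686, 762, 541, 396, 30, 426, 456, 882, 431, 406, 837, 336, 266, 602, 868, 563, 524, 180, 704, 884, 681, 658, 432, 183, 615
F(72) mod 907 = 615


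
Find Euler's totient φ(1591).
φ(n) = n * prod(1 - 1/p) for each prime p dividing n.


1591 = 37 × 43
Prime factors: 37, 43
φ(1591) = 1591 × (1-1/37) × (1-1/43)
= 1591 × 36/37 × 42/43 = 1512

φ(1591) = 1512


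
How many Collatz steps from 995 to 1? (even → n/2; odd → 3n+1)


995 → 2986 → 1493 → 4480 → 2240 → 1120 → 560 → 280 → 140 → 70 → 35 → 106 → 53 → 160 → 80 → 40 → 20 → 10 → 5 → 16 → 8 → 4 → 2 → 1
Total steps = 23

23 steps


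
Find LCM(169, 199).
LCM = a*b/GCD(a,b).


GCD(169, 199) = 1
LCM = 169*199/1 = 33631/1 = 33631

LCM = 33631


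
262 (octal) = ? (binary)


262 (base 8) = 178 (decimal)
178 (decimal) = 10110010 (base 2)


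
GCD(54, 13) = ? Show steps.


54 = 4 * 13 + 2
13 = 6 * 2 + 1
2 = 2 * 1 + 0
GCD = 1


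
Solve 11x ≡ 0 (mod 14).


GCD(11, 14) = 1, unique solution
a^(-1) mod 14 = 9
x = 9 * 0 mod 14 = 0

x ≡ 0 (mod 14)


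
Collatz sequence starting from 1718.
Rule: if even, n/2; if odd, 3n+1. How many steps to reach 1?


1718 → 859 → 2578 → 1289 → 3868 → 1934 → 967 → 2902 → 1451 → 4354 → 2177 → 6532 → 3266 → 1633 → 4900 → 2450 → 1225 → 3676 → 1838 → 919 → 2758 → 1379 → 4138 → 2069 → 6208 → 3104 → 1552 → 776 → 388 → 194 → 97 → 292 → 146 → 73 → 220 → 110 → 55 → 166 → 83 → 250 → 125 → 376 → 188 → 94 → 47 → 142 → 71 → 214 → 107 → 322 → 161 → 484 → 242 → 121 → 364 → 182 → 91 → 274 → 137 → 412 → 206 → 103 → 310 → 155 → 466 → 233 → 700 → 350 → 175 → 526 → 263 → 790 → 395 → 1186 → 593 → 1780 → 890 → 445 → 1336 → 668 → 334 → 167 → 502 → 251 → 754 → 377 → 1132 → 566 → 283 → 850 → 425 → 1276 → 638 → 319 → 958 → 479 → 1438 → 719 → 2158 → 1079 → 3238 → 1619 → 4858 → 2429 → 7288 → 3644 → 1822 → 911 → 2734 → 1367 → 4102 → 2051 → 6154 → 3077 → 9232 → 4616 → 2308 → 1154 → 577 → 1732 → 866 → 433 → 1300 → 650 → 325 → 976 → 488 → 244 → 122 → 61 → 184 → 92 → 46 → 23 → 70 → 35 → 106 → 53 → 160 → 80 → 40 → 20 → 10 → 5 → 16 → 8 → 4 → 2 → 1
Total steps = 148

148 steps


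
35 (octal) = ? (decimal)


35 (base 8) = 29 (decimal)
29 (decimal) = 29 (base 10)


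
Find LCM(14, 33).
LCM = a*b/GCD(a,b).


GCD(14, 33) = 1
LCM = 14*33/1 = 462/1 = 462

LCM = 462


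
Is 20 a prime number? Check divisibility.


20 / 2 = 10 (exact division)
20 is NOT prime.

No, 20 is not prime


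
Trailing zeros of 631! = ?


floor(631/5) = 126
floor(631/25) = 25
floor(631/125) = 5
floor(631/625) = 1
Total = 157

157 trailing zeros


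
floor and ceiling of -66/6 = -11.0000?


-66/6 = -11.0000
floor = -11
ceil = -11

floor = -11, ceil = -11


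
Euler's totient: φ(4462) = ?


4462 = 2 × 23 × 97
Prime factors: 2, 23, 97
φ(4462) = 4462 × (1-1/2) × (1-1/23) × (1-1/97)
= 4462 × 1/2 × 22/23 × 96/97 = 2112

φ(4462) = 2112


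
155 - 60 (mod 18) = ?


155 - 60 = 95
95 mod 18 = 5


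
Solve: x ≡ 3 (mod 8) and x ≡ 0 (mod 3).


M = 8*3 = 24
M1 = M/8 = 3, M2 = M/3 = 8
M1^(-1) mod 8 = 3, M2^(-1) mod 3 = 2
x = 3*3*3 + 0*8*2 = 27
27 mod 24 = 3
Check: 3 mod 8 = 3 ✓, 3 mod 3 = 0 ✓

x ≡ 3 (mod 24)


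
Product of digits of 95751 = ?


9 × 5 × 7 × 5 × 1 = 1575


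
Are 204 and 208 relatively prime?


Euclidean algorithm:
208 = 1 * 204 + 4
204 = 51 * 4 + 0
GCD(204, 208) = 4

No, not coprime (GCD = 4)


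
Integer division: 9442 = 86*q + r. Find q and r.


9442 = 86 * 109 + 68
Check: 9374 + 68 = 9442

q = 109, r = 68


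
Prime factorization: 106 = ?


106 / 2 = 53
53 / 53 = 1
106 = 2 × 53


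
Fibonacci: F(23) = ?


Sequence: 1, 1, 2, 3, 5, 8, 13, 21, 34, 55, 89, 144, 233, 377, 610, 987, 1597, 2584, 4181, 6765, 10946, 17711, 28657
F(23) = 28657


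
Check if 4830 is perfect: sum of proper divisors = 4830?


Proper divisors of 4830: 1, 2, 3, 5, 6, 7, 10, 14, 15, 21, 23, 30, 35, 42, 46, 69, 70, 105, 115, 138, 161, 210, 230, 322, 345, 483, 690, 805, 966, 1610, 2415
Sum = 1 + 2 + 3 + 5 + 6 + 7 + 10 + 14 + 15 + 21 + 23 + 30 + 35 + 42 + 46 + 69 + 70 + 105 + 115 + 138 + 161 + 210 + 230 + 322 + 345 + 483 + 690 + 805 + 966 + 1610 + 2415 = 8994

No, 4830 is not perfect (8994 ≠ 4830)


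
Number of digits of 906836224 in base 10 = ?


906836224 has 9 digits in base 10
floor(log10(906836224)) + 1 = floor(8.9575) + 1 = 9

9 digits (base 10)


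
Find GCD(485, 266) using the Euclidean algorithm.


485 = 1 * 266 + 219
266 = 1 * 219 + 47
219 = 4 * 47 + 31
47 = 1 * 31 + 16
31 = 1 * 16 + 15
16 = 1 * 15 + 1
15 = 15 * 1 + 0
GCD = 1


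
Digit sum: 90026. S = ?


9 + 0 + 0 + 2 + 6 = 17


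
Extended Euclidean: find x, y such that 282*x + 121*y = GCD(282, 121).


Tabular extended Euclidean (each row: r = 282*s + 121*t):
r=282, s=1, t=0
r=121, s=0, t=1
q=2: r=40, s=1, t=-2   [282*(1) + 121*(-2) = 40]
q=3: r=1, s=-3, t=7   [282*(-3) + 121*(7) = 1]
q=40: r=0, s=121, t=-282   [282*(121) + 121*(-282) = 0]
GCD = 1; from the row with r=1: x=-3, y=7
Check: 282*(-3) + 121*(7) = -846 + 847 = 1

GCD = 1, x = -3, y = 7


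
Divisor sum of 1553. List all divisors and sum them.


Divisors of 1553: 1, 1553
Sum = 1 + 1553 = 1554

σ(1553) = 1554


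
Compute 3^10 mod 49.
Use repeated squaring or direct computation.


3^1 mod 49 = 3
3^2 mod 49 = 9
3^3 mod 49 = 27
3^4 mod 49 = 32
3^5 mod 49 = 47
3^6 mod 49 = 43
3^7 mod 49 = 31
3^8 mod 49 = 44
3^9 mod 49 = 34
3^10 mod 49 = 4


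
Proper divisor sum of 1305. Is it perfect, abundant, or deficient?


Proper divisors: 1, 3, 5, 9, 15, 29, 45, 87, 145, 261, 435
Sum = 1 + 3 + 5 + 9 + 15 + 29 + 45 + 87 + 145 + 261 + 435 = 1035
1035 < 1305 → deficient

s(1305) = 1035 (deficient)


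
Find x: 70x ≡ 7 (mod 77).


GCD(70, 77) = 7 divides 7
Divide: 10x ≡ 1 (mod 11)
x ≡ 10 (mod 11)


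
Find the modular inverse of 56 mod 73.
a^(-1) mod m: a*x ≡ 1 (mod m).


Use the extended Euclidean algorithm on (73, 56); each row r = 73*s + 56*t:
r=73, s=1, t=0
r=56, s=0, t=1
q=1: r=17, s=1, t=-1   [73*(1) + 56*(-1) = 17]
q=3: r=5, s=-3, t=4   [73*(-3) + 56*(4) = 5]
q=3: r=2, s=10, t=-13   [73*(10) + 56*(-13) = 2]
q=2: r=1, s=-23, t=30   [73*(-23) + 56*(30) = 1]
q=2: r=0, s=56, t=-73   [73*(56) + 56*(-73) = 0]
GCD = 1 with t = 30, so 56*(30) ≡ 1 (mod 73)
Inverse = 30 mod 73 = 30
Check: 56 * 30 = 1680 ≡ 1 (mod 73)

56^(-1) ≡ 30 (mod 73)


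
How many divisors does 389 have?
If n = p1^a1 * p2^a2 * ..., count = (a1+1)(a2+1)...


389 = 389^1
d(389) = (1+1) = 2

2 divisors


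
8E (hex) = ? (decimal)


8E (base 16) = 142 (decimal)
142 (decimal) = 142 (base 10)


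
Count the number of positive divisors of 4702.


4702 = 2^1 × 2351^1
d(4702) = (1+1) × (1+1) = 4

4 divisors


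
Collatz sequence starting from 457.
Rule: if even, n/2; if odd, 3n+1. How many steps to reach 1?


457 → 1372 → 686 → 343 → 1030 → 515 → 1546 → 773 → 2320 → 1160 → 580 → 290 → 145 → 436 → 218 → 109 → 328 → 164 → 82 → 41 → 124 → 62 → 31 → 94 → 47 → 142 → 71 → 214 → 107 → 322 → 161 → 484 → 242 → 121 → 364 → 182 → 91 → 274 → 137 → 412 → 206 → 103 → 310 → 155 → 466 → 233 → 700 → 350 → 175 → 526 → 263 → 790 → 395 → 1186 → 593 → 1780 → 890 → 445 → 1336 → 668 → 334 → 167 → 502 → 251 → 754 → 377 → 1132 → 566 → 283 → 850 → 425 → 1276 → 638 → 319 → 958 → 479 → 1438 → 719 → 2158 → 1079 → 3238 → 1619 → 4858 → 2429 → 7288 → 3644 → 1822 → 911 → 2734 → 1367 → 4102 → 2051 → 6154 → 3077 → 9232 → 4616 → 2308 → 1154 → 577 → 1732 → 866 → 433 → 1300 → 650 → 325 → 976 → 488 → 244 → 122 → 61 → 184 → 92 → 46 → 23 → 70 → 35 → 106 → 53 → 160 → 80 → 40 → 20 → 10 → 5 → 16 → 8 → 4 → 2 → 1
Total steps = 128

128 steps


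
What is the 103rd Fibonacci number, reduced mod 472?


F(k) mod 472 for k=1..103:
1, 1, 2, 3, 5, 8, 13, 21, 34, 55, 89, 144, 233, 377, 138, 43, 181, 224, 405, 157, 90, 247, 337, 112, 449, 89, 66, 155, 221, 376, 125, 29, 154, 183, 337, 48, 385, 433, 346, 307, 181, 16, 197, 213, 410, 151, 89, 240, 329, 97, 426, 51, 5, 56, 61, 117, 178, 295, 1, 296, 297, 121, 418, 67, 13, 80, 93, 173, 266, 439, 233, 200, 433, 161, 122, 283, 405, 216, 149, 365, 42, 407, 449, 384, 361, 273, 162, 435, 125, 88, 213, 301, 42, 343, 385, 256, 169, 425, 122, 75, 197, 272, 469
F(103) mod 472 = 469


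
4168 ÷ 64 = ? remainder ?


4168 = 64 * 65 + 8
Check: 4160 + 8 = 4168

q = 65, r = 8


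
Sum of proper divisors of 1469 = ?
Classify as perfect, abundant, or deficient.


Proper divisors: 1, 13, 113
Sum = 1 + 13 + 113 = 127
127 < 1469 → deficient

s(1469) = 127 (deficient)


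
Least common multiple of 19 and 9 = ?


GCD(19, 9) = 1
LCM = 19*9/1 = 171/1 = 171

LCM = 171


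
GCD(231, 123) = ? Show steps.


231 = 1 * 123 + 108
123 = 1 * 108 + 15
108 = 7 * 15 + 3
15 = 5 * 3 + 0
GCD = 3


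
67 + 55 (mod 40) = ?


67 + 55 = 122
122 mod 40 = 2


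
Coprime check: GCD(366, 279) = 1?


Euclidean algorithm:
366 = 1 * 279 + 87
279 = 3 * 87 + 18
87 = 4 * 18 + 15
18 = 1 * 15 + 3
15 = 5 * 3 + 0
GCD(366, 279) = 3

No, not coprime (GCD = 3)


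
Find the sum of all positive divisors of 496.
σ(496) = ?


Divisors of 496: 1, 2, 4, 8, 16, 31, 62, 124, 248, 496
Sum = 1 + 2 + 4 + 8 + 16 + 31 + 62 + 124 + 248 + 496 = 992

σ(496) = 992


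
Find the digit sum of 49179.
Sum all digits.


4 + 9 + 1 + 7 + 9 = 30


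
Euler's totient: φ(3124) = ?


3124 = 2^2 × 11 × 71
Prime factors: 2, 11, 71
φ(3124) = 3124 × (1-1/2) × (1-1/11) × (1-1/71)
= 3124 × 1/2 × 10/11 × 70/71 = 1400

φ(3124) = 1400


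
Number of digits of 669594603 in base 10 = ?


669594603 has 9 digits in base 10
floor(log10(669594603)) + 1 = floor(8.8258) + 1 = 9

9 digits (base 10)


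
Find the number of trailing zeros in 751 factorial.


floor(751/5) = 150
floor(751/25) = 30
floor(751/125) = 6
floor(751/625) = 1
Total = 187

187 trailing zeros


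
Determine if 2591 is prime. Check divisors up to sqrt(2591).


Check divisors up to sqrt(2591) = 50.9019
No divisors found.
2591 is prime.

Yes, 2591 is prime


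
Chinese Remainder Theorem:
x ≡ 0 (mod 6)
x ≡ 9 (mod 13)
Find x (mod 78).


M = 6*13 = 78
M1 = M/6 = 13, M2 = M/13 = 6
M1^(-1) mod 6 = 1, M2^(-1) mod 13 = 11
x = 0*13*1 + 9*6*11 = 594
594 mod 78 = 48
Check: 48 mod 6 = 0 ✓, 48 mod 13 = 9 ✓

x ≡ 48 (mod 78)


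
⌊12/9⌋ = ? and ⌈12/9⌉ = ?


12/9 = 1.3333
floor = 1
ceil = 2

floor = 1, ceil = 2


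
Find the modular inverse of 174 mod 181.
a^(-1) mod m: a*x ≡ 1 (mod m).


Use the extended Euclidean algorithm on (181, 174); each row r = 181*s + 174*t:
r=181, s=1, t=0
r=174, s=0, t=1
q=1: r=7, s=1, t=-1   [181*(1) + 174*(-1) = 7]
q=24: r=6, s=-24, t=25   [181*(-24) + 174*(25) = 6]
q=1: r=1, s=25, t=-26   [181*(25) + 174*(-26) = 1]
q=6: r=0, s=-174, t=181   [181*(-174) + 174*(181) = 0]
GCD = 1 with t = -26, so 174*(-26) ≡ 1 (mod 181)
Inverse = -26 mod 181 = 155
Check: 174 * 155 = 26970 ≡ 1 (mod 181)

174^(-1) ≡ 155 (mod 181)


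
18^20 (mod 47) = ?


18^1 mod 47 = 18
18^2 mod 47 = 42
18^3 mod 47 = 4
18^4 mod 47 = 25
18^5 mod 47 = 27
18^6 mod 47 = 16
18^7 mod 47 = 6
18^8 mod 47 = 14
18^9 mod 47 = 17
18^10 mod 47 = 24
18^11 mod 47 = 9
18^12 mod 47 = 21
18^13 mod 47 = 2
18^14 mod 47 = 36
18^15 mod 47 = 37
18^16 mod 47 = 8
18^17 mod 47 = 3
18^18 mod 47 = 7
18^19 mod 47 = 32
18^20 mod 47 = 12


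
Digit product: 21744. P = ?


2 × 1 × 7 × 4 × 4 = 224


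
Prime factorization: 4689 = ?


4689 / 3 = 1563
1563 / 3 = 521
521 / 521 = 1
4689 = 3^2 × 521


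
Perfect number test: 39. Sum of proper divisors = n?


Proper divisors of 39: 1, 3, 13
Sum = 1 + 3 + 13 = 17

No, 39 is not perfect (17 ≠ 39)


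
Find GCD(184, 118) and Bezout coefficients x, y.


Tabular extended Euclidean (each row: r = 184*s + 118*t):
r=184, s=1, t=0
r=118, s=0, t=1
q=1: r=66, s=1, t=-1   [184*(1) + 118*(-1) = 66]
q=1: r=52, s=-1, t=2   [184*(-1) + 118*(2) = 52]
q=1: r=14, s=2, t=-3   [184*(2) + 118*(-3) = 14]
q=3: r=10, s=-7, t=11   [184*(-7) + 118*(11) = 10]
q=1: r=4, s=9, t=-14   [184*(9) + 118*(-14) = 4]
q=2: r=2, s=-25, t=39   [184*(-25) + 118*(39) = 2]
q=2: r=0, s=59, t=-92   [184*(59) + 118*(-92) = 0]
GCD = 2; from the row with r=2: x=-25, y=39
Check: 184*(-25) + 118*(39) = -4600 + 4602 = 2

GCD = 2, x = -25, y = 39


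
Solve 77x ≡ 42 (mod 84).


GCD(77, 84) = 7 divides 42
Divide: 11x ≡ 6 (mod 12)
x ≡ 6 (mod 12)


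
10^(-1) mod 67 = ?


Use the extended Euclidean algorithm on (67, 10); each row r = 67*s + 10*t:
r=67, s=1, t=0
r=10, s=0, t=1
q=6: r=7, s=1, t=-6   [67*(1) + 10*(-6) = 7]
q=1: r=3, s=-1, t=7   [67*(-1) + 10*(7) = 3]
q=2: r=1, s=3, t=-20   [67*(3) + 10*(-20) = 1]
q=3: r=0, s=-10, t=67   [67*(-10) + 10*(67) = 0]
GCD = 1 with t = -20, so 10*(-20) ≡ 1 (mod 67)
Inverse = -20 mod 67 = 47
Check: 10 * 47 = 470 ≡ 1 (mod 67)

10^(-1) ≡ 47 (mod 67)


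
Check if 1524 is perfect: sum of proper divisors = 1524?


Proper divisors of 1524: 1, 2, 3, 4, 6, 12, 127, 254, 381, 508, 762
Sum = 1 + 2 + 3 + 4 + 6 + 12 + 127 + 254 + 381 + 508 + 762 = 2060

No, 1524 is not perfect (2060 ≠ 1524)


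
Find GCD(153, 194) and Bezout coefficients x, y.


Tabular extended Euclidean (each row: r = 153*s + 194*t):
r=153, s=1, t=0
r=194, s=0, t=1
q=0: r=153, s=1, t=0   [153*(1) + 194*(0) = 153]
q=1: r=41, s=-1, t=1   [153*(-1) + 194*(1) = 41]
q=3: r=30, s=4, t=-3   [153*(4) + 194*(-3) = 30]
q=1: r=11, s=-5, t=4   [153*(-5) + 194*(4) = 11]
q=2: r=8, s=14, t=-11   [153*(14) + 194*(-11) = 8]
q=1: r=3, s=-19, t=15   [153*(-19) + 194*(15) = 3]
q=2: r=2, s=52, t=-41   [153*(52) + 194*(-41) = 2]
q=1: r=1, s=-71, t=56   [153*(-71) + 194*(56) = 1]
q=2: r=0, s=194, t=-153   [153*(194) + 194*(-153) = 0]
GCD = 1; from the row with r=1: x=-71, y=56
Check: 153*(-71) + 194*(56) = -10863 + 10864 = 1

GCD = 1, x = -71, y = 56


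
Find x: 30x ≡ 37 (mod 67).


GCD(30, 67) = 1, unique solution
a^(-1) mod 67 = 38
x = 38 * 37 mod 67 = 66

x ≡ 66 (mod 67)


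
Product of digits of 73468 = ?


7 × 3 × 4 × 6 × 8 = 4032


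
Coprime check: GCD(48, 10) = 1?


Euclidean algorithm:
48 = 4 * 10 + 8
10 = 1 * 8 + 2
8 = 4 * 2 + 0
GCD(48, 10) = 2

No, not coprime (GCD = 2)


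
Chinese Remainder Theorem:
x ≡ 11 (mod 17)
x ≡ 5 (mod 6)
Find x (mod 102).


M = 17*6 = 102
M1 = M/17 = 6, M2 = M/6 = 17
M1^(-1) mod 17 = 3, M2^(-1) mod 6 = 5
x = 11*6*3 + 5*17*5 = 623
623 mod 102 = 11
Check: 11 mod 17 = 11 ✓, 11 mod 6 = 5 ✓

x ≡ 11 (mod 102)


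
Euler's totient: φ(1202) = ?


1202 = 2 × 601
Prime factors: 2, 601
φ(1202) = 1202 × (1-1/2) × (1-1/601)
= 1202 × 1/2 × 600/601 = 600

φ(1202) = 600


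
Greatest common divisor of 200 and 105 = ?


200 = 1 * 105 + 95
105 = 1 * 95 + 10
95 = 9 * 10 + 5
10 = 2 * 5 + 0
GCD = 5


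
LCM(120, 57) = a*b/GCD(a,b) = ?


GCD(120, 57) = 3
LCM = 120*57/3 = 6840/3 = 2280

LCM = 2280


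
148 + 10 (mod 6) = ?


148 + 10 = 158
158 mod 6 = 2


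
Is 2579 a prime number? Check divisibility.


Check divisors up to sqrt(2579) = 50.7839
No divisors found.
2579 is prime.

Yes, 2579 is prime


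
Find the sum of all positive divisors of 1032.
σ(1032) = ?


Divisors of 1032: 1, 2, 3, 4, 6, 8, 12, 24, 43, 86, 129, 172, 258, 344, 516, 1032
Sum = 1 + 2 + 3 + 4 + 6 + 8 + 12 + 24 + 43 + 86 + 129 + 172 + 258 + 344 + 516 + 1032 = 2640

σ(1032) = 2640


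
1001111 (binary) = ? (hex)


1001111 (base 2) = 79 (decimal)
79 (decimal) = 4F (base 16)


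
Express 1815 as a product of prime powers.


1815 / 3 = 605
605 / 5 = 121
121 / 11 = 11
11 / 11 = 1
1815 = 3 × 5 × 11^2


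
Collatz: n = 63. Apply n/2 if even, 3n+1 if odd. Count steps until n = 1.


63 → 190 → 95 → 286 → 143 → 430 → 215 → 646 → 323 → 970 → 485 → 1456 → 728 → 364 → 182 → 91 → 274 → 137 → 412 → 206 → 103 → 310 → 155 → 466 → 233 → 700 → 350 → 175 → 526 → 263 → 790 → 395 → 1186 → 593 → 1780 → 890 → 445 → 1336 → 668 → 334 → 167 → 502 → 251 → 754 → 377 → 1132 → 566 → 283 → 850 → 425 → 1276 → 638 → 319 → 958 → 479 → 1438 → 719 → 2158 → 1079 → 3238 → 1619 → 4858 → 2429 → 7288 → 3644 → 1822 → 911 → 2734 → 1367 → 4102 → 2051 → 6154 → 3077 → 9232 → 4616 → 2308 → 1154 → 577 → 1732 → 866 → 433 → 1300 → 650 → 325 → 976 → 488 → 244 → 122 → 61 → 184 → 92 → 46 → 23 → 70 → 35 → 106 → 53 → 160 → 80 → 40 → 20 → 10 → 5 → 16 → 8 → 4 → 2 → 1
Total steps = 107

107 steps


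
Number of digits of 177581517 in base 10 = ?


177581517 has 9 digits in base 10
floor(log10(177581517)) + 1 = floor(8.2494) + 1 = 9

9 digits (base 10)


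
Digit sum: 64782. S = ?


6 + 4 + 7 + 8 + 2 = 27


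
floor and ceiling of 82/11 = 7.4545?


82/11 = 7.4545
floor = 7
ceil = 8

floor = 7, ceil = 8


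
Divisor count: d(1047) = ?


1047 = 3^1 × 349^1
d(1047) = (1+1) × (1+1) = 4

4 divisors


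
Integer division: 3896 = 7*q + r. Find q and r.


3896 = 7 * 556 + 4
Check: 3892 + 4 = 3896

q = 556, r = 4


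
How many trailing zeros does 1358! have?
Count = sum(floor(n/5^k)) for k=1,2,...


floor(1358/5) = 271
floor(1358/25) = 54
floor(1358/125) = 10
floor(1358/625) = 2
Total = 337

337 trailing zeros


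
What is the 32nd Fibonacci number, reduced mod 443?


F(k) mod 443 for k=1..32:
1, 1, 2, 3, 5, 8, 13, 21, 34, 55, 89, 144, 233, 377, 167, 101, 268, 369, 194, 120, 314, 434, 305, 296, 158, 11, 169, 180, 349, 86, 435, 78
F(32) mod 443 = 78


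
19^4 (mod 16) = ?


19^1 mod 16 = 3
19^2 mod 16 = 9
19^3 mod 16 = 11
19^4 mod 16 = 1


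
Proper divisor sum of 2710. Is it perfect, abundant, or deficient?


Proper divisors: 1, 2, 5, 10, 271, 542, 1355
Sum = 1 + 2 + 5 + 10 + 271 + 542 + 1355 = 2186
2186 < 2710 → deficient

s(2710) = 2186 (deficient)


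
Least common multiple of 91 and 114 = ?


GCD(91, 114) = 1
LCM = 91*114/1 = 10374/1 = 10374

LCM = 10374


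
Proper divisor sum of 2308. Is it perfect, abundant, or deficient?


Proper divisors: 1, 2, 4, 577, 1154
Sum = 1 + 2 + 4 + 577 + 1154 = 1738
1738 < 2308 → deficient

s(2308) = 1738 (deficient)


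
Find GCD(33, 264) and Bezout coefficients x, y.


Tabular extended Euclidean (each row: r = 33*s + 264*t):
r=33, s=1, t=0
r=264, s=0, t=1
q=0: r=33, s=1, t=0   [33*(1) + 264*(0) = 33]
q=8: r=0, s=-8, t=1   [33*(-8) + 264*(1) = 0]
GCD = 33; from the row with r=33: x=1, y=0
Check: 33*(1) + 264*(0) = 33 + 0 = 33

GCD = 33, x = 1, y = 0


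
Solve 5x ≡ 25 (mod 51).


GCD(5, 51) = 1, unique solution
a^(-1) mod 51 = 41
x = 41 * 25 mod 51 = 5

x ≡ 5 (mod 51)


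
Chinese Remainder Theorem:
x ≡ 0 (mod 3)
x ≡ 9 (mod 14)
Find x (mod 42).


M = 3*14 = 42
M1 = M/3 = 14, M2 = M/14 = 3
M1^(-1) mod 3 = 2, M2^(-1) mod 14 = 5
x = 0*14*2 + 9*3*5 = 135
135 mod 42 = 9
Check: 9 mod 3 = 0 ✓, 9 mod 14 = 9 ✓

x ≡ 9 (mod 42)


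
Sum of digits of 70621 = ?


7 + 0 + 6 + 2 + 1 = 16


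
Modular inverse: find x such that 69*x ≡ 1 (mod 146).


Use the extended Euclidean algorithm on (146, 69); each row r = 146*s + 69*t:
r=146, s=1, t=0
r=69, s=0, t=1
q=2: r=8, s=1, t=-2   [146*(1) + 69*(-2) = 8]
q=8: r=5, s=-8, t=17   [146*(-8) + 69*(17) = 5]
q=1: r=3, s=9, t=-19   [146*(9) + 69*(-19) = 3]
q=1: r=2, s=-17, t=36   [146*(-17) + 69*(36) = 2]
q=1: r=1, s=26, t=-55   [146*(26) + 69*(-55) = 1]
q=2: r=0, s=-69, t=146   [146*(-69) + 69*(146) = 0]
GCD = 1 with t = -55, so 69*(-55) ≡ 1 (mod 146)
Inverse = -55 mod 146 = 91
Check: 69 * 91 = 6279 ≡ 1 (mod 146)

69^(-1) ≡ 91 (mod 146)


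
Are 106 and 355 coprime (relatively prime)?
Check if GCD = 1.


Euclidean algorithm:
355 = 3 * 106 + 37
106 = 2 * 37 + 32
37 = 1 * 32 + 5
32 = 6 * 5 + 2
5 = 2 * 2 + 1
2 = 2 * 1 + 0
GCD(106, 355) = 1

Yes, coprime (GCD = 1)


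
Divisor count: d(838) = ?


838 = 2^1 × 419^1
d(838) = (1+1) × (1+1) = 4

4 divisors


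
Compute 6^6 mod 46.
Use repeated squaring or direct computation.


6^1 mod 46 = 6
6^2 mod 46 = 36
6^3 mod 46 = 32
6^4 mod 46 = 8
6^5 mod 46 = 2
6^6 mod 46 = 12


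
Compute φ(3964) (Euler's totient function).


3964 = 2^2 × 991
Prime factors: 2, 991
φ(3964) = 3964 × (1-1/2) × (1-1/991)
= 3964 × 1/2 × 990/991 = 1980

φ(3964) = 1980


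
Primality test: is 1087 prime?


Check divisors up to sqrt(1087) = 32.9697
No divisors found.
1087 is prime.

Yes, 1087 is prime


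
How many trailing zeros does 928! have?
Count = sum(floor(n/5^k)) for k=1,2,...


floor(928/5) = 185
floor(928/25) = 37
floor(928/125) = 7
floor(928/625) = 1
Total = 230

230 trailing zeros


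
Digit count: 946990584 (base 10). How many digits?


946990584 has 9 digits in base 10
floor(log10(946990584)) + 1 = floor(8.9763) + 1 = 9

9 digits (base 10)


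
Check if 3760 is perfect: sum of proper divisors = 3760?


Proper divisors of 3760: 1, 2, 4, 5, 8, 10, 16, 20, 40, 47, 80, 94, 188, 235, 376, 470, 752, 940, 1880
Sum = 1 + 2 + 4 + 5 + 8 + 10 + 16 + 20 + 40 + 47 + 80 + 94 + 188 + 235 + 376 + 470 + 752 + 940 + 1880 = 5168

No, 3760 is not perfect (5168 ≠ 3760)


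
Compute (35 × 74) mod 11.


35 × 74 = 2590
2590 mod 11 = 5


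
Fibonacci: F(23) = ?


Sequence: 1, 1, 2, 3, 5, 8, 13, 21, 34, 55, 89, 144, 233, 377, 610, 987, 1597, 2584, 4181, 6765, 10946, 17711, 28657
F(23) = 28657


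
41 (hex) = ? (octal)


41 (base 16) = 65 (decimal)
65 (decimal) = 101 (base 8)


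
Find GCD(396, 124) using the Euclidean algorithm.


396 = 3 * 124 + 24
124 = 5 * 24 + 4
24 = 6 * 4 + 0
GCD = 4


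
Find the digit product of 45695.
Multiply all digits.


4 × 5 × 6 × 9 × 5 = 5400


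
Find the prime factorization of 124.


124 / 2 = 62
62 / 2 = 31
31 / 31 = 1
124 = 2^2 × 31


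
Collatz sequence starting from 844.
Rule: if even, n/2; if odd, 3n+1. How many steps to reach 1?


844 → 422 → 211 → 634 → 317 → 952 → 476 → 238 → 119 → 358 → 179 → 538 → 269 → 808 → 404 → 202 → 101 → 304 → 152 → 76 → 38 → 19 → 58 → 29 → 88 → 44 → 22 → 11 → 34 → 17 → 52 → 26 → 13 → 40 → 20 → 10 → 5 → 16 → 8 → 4 → 2 → 1
Total steps = 41

41 steps


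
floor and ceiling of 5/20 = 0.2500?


5/20 = 0.2500
floor = 0
ceil = 1

floor = 0, ceil = 1


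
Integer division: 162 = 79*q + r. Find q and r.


162 = 79 * 2 + 4
Check: 158 + 4 = 162

q = 2, r = 4


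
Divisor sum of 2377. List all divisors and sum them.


Divisors of 2377: 1, 2377
Sum = 1 + 2377 = 2378

σ(2377) = 2378


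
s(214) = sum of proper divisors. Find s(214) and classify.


Proper divisors: 1, 2, 107
Sum = 1 + 2 + 107 = 110
110 < 214 → deficient

s(214) = 110 (deficient)


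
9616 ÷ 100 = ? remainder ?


9616 = 100 * 96 + 16
Check: 9600 + 16 = 9616

q = 96, r = 16


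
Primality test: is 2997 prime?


2997 / 3 = 999 (exact division)
2997 is NOT prime.

No, 2997 is not prime


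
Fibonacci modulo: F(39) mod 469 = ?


F(k) mod 469 for k=1..39:
1, 1, 2, 3, 5, 8, 13, 21, 34, 55, 89, 144, 233, 377, 141, 49, 190, 239, 429, 199, 159, 358, 48, 406, 454, 391, 376, 298, 205, 34, 239, 273, 43, 316, 359, 206, 96, 302, 398
F(39) mod 469 = 398


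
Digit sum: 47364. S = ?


4 + 7 + 3 + 6 + 4 = 24


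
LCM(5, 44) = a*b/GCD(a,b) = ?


GCD(5, 44) = 1
LCM = 5*44/1 = 220/1 = 220

LCM = 220


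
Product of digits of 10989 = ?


1 × 0 × 9 × 8 × 9 = 0


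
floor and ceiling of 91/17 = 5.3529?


91/17 = 5.3529
floor = 5
ceil = 6

floor = 5, ceil = 6


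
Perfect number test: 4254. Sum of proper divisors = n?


Proper divisors of 4254: 1, 2, 3, 6, 709, 1418, 2127
Sum = 1 + 2 + 3 + 6 + 709 + 1418 + 2127 = 4266

No, 4254 is not perfect (4266 ≠ 4254)


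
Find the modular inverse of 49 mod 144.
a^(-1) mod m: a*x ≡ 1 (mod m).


Use the extended Euclidean algorithm on (144, 49); each row r = 144*s + 49*t:
r=144, s=1, t=0
r=49, s=0, t=1
q=2: r=46, s=1, t=-2   [144*(1) + 49*(-2) = 46]
q=1: r=3, s=-1, t=3   [144*(-1) + 49*(3) = 3]
q=15: r=1, s=16, t=-47   [144*(16) + 49*(-47) = 1]
q=3: r=0, s=-49, t=144   [144*(-49) + 49*(144) = 0]
GCD = 1 with t = -47, so 49*(-47) ≡ 1 (mod 144)
Inverse = -47 mod 144 = 97
Check: 49 * 97 = 4753 ≡ 1 (mod 144)

49^(-1) ≡ 97 (mod 144)


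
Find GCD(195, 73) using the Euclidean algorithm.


195 = 2 * 73 + 49
73 = 1 * 49 + 24
49 = 2 * 24 + 1
24 = 24 * 1 + 0
GCD = 1


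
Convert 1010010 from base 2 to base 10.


1010010 (base 2) = 82 (decimal)
82 (decimal) = 82 (base 10)


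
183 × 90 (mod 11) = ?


183 × 90 = 16470
16470 mod 11 = 3


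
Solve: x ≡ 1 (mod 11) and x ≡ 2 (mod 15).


M = 11*15 = 165
M1 = M/11 = 15, M2 = M/15 = 11
M1^(-1) mod 11 = 3, M2^(-1) mod 15 = 11
x = 1*15*3 + 2*11*11 = 287
287 mod 165 = 122
Check: 122 mod 11 = 1 ✓, 122 mod 15 = 2 ✓

x ≡ 122 (mod 165)


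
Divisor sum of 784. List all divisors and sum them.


Divisors of 784: 1, 2, 4, 7, 8, 14, 16, 28, 49, 56, 98, 112, 196, 392, 784
Sum = 1 + 2 + 4 + 7 + 8 + 14 + 16 + 28 + 49 + 56 + 98 + 112 + 196 + 392 + 784 = 1767

σ(784) = 1767


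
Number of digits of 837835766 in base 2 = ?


837835766 in base 2 = 110001111100000101101111110110
Number of digits = 30

30 digits (base 2)


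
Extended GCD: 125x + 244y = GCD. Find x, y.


Tabular extended Euclidean (each row: r = 125*s + 244*t):
r=125, s=1, t=0
r=244, s=0, t=1
q=0: r=125, s=1, t=0   [125*(1) + 244*(0) = 125]
q=1: r=119, s=-1, t=1   [125*(-1) + 244*(1) = 119]
q=1: r=6, s=2, t=-1   [125*(2) + 244*(-1) = 6]
q=19: r=5, s=-39, t=20   [125*(-39) + 244*(20) = 5]
q=1: r=1, s=41, t=-21   [125*(41) + 244*(-21) = 1]
q=5: r=0, s=-244, t=125   [125*(-244) + 244*(125) = 0]
GCD = 1; from the row with r=1: x=41, y=-21
Check: 125*(41) + 244*(-21) = 5125 - 5124 = 1

GCD = 1, x = 41, y = -21


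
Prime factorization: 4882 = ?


4882 / 2 = 2441
2441 / 2441 = 1
4882 = 2 × 2441


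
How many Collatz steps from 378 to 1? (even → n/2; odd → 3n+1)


378 → 189 → 568 → 284 → 142 → 71 → 214 → 107 → 322 → 161 → 484 → 242 → 121 → 364 → 182 → 91 → 274 → 137 → 412 → 206 → 103 → 310 → 155 → 466 → 233 → 700 → 350 → 175 → 526 → 263 → 790 → 395 → 1186 → 593 → 1780 → 890 → 445 → 1336 → 668 → 334 → 167 → 502 → 251 → 754 → 377 → 1132 → 566 → 283 → 850 → 425 → 1276 → 638 → 319 → 958 → 479 → 1438 → 719 → 2158 → 1079 → 3238 → 1619 → 4858 → 2429 → 7288 → 3644 → 1822 → 911 → 2734 → 1367 → 4102 → 2051 → 6154 → 3077 → 9232 → 4616 → 2308 → 1154 → 577 → 1732 → 866 → 433 → 1300 → 650 → 325 → 976 → 488 → 244 → 122 → 61 → 184 → 92 → 46 → 23 → 70 → 35 → 106 → 53 → 160 → 80 → 40 → 20 → 10 → 5 → 16 → 8 → 4 → 2 → 1
Total steps = 107

107 steps


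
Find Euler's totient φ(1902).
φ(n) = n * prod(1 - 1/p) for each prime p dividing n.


1902 = 2 × 3 × 317
Prime factors: 2, 3, 317
φ(1902) = 1902 × (1-1/2) × (1-1/3) × (1-1/317)
= 1902 × 1/2 × 2/3 × 316/317 = 632

φ(1902) = 632


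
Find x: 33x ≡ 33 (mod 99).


GCD(33, 99) = 33 divides 33
Divide: 1x ≡ 1 (mod 3)
x ≡ 1 (mod 3)


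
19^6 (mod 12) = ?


19^1 mod 12 = 7
19^2 mod 12 = 1
19^3 mod 12 = 7
19^4 mod 12 = 1
19^5 mod 12 = 7
19^6 mod 12 = 1


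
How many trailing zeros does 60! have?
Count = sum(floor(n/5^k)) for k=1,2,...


floor(60/5) = 12
floor(60/25) = 2
Total = 14

14 trailing zeros


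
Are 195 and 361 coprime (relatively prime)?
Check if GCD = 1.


Euclidean algorithm:
361 = 1 * 195 + 166
195 = 1 * 166 + 29
166 = 5 * 29 + 21
29 = 1 * 21 + 8
21 = 2 * 8 + 5
8 = 1 * 5 + 3
5 = 1 * 3 + 2
3 = 1 * 2 + 1
2 = 2 * 1 + 0
GCD(195, 361) = 1

Yes, coprime (GCD = 1)


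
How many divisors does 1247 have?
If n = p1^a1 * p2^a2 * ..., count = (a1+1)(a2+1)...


1247 = 29^1 × 43^1
d(1247) = (1+1) × (1+1) = 4

4 divisors


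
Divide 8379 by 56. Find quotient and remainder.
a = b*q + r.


8379 = 56 * 149 + 35
Check: 8344 + 35 = 8379

q = 149, r = 35


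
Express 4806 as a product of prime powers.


4806 / 2 = 2403
2403 / 3 = 801
801 / 3 = 267
267 / 3 = 89
89 / 89 = 1
4806 = 2 × 3^3 × 89


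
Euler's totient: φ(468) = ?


468 = 2^2 × 3^2 × 13
Prime factors: 2, 3, 13
φ(468) = 468 × (1-1/2) × (1-1/3) × (1-1/13)
= 468 × 1/2 × 2/3 × 12/13 = 144

φ(468) = 144


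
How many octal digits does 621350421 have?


621350421 in base 8 = 4502207025
Number of digits = 10

10 digits (base 8)


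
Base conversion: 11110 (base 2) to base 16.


11110 (base 2) = 30 (decimal)
30 (decimal) = 1E (base 16)


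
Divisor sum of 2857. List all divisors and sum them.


Divisors of 2857: 1, 2857
Sum = 1 + 2857 = 2858

σ(2857) = 2858


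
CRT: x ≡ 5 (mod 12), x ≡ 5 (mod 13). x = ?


M = 12*13 = 156
M1 = M/12 = 13, M2 = M/13 = 12
M1^(-1) mod 12 = 1, M2^(-1) mod 13 = 12
x = 5*13*1 + 5*12*12 = 785
785 mod 156 = 5
Check: 5 mod 12 = 5 ✓, 5 mod 13 = 5 ✓

x ≡ 5 (mod 156)


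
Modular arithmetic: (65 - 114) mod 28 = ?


65 - 114 = -49
-49 mod 28 = 7


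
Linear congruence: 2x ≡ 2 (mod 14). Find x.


GCD(2, 14) = 2 divides 2
Divide: 1x ≡ 1 (mod 7)
x ≡ 1 (mod 7)


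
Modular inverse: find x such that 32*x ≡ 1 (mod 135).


Use the extended Euclidean algorithm on (135, 32); each row r = 135*s + 32*t:
r=135, s=1, t=0
r=32, s=0, t=1
q=4: r=7, s=1, t=-4   [135*(1) + 32*(-4) = 7]
q=4: r=4, s=-4, t=17   [135*(-4) + 32*(17) = 4]
q=1: r=3, s=5, t=-21   [135*(5) + 32*(-21) = 3]
q=1: r=1, s=-9, t=38   [135*(-9) + 32*(38) = 1]
q=3: r=0, s=32, t=-135   [135*(32) + 32*(-135) = 0]
GCD = 1 with t = 38, so 32*(38) ≡ 1 (mod 135)
Inverse = 38 mod 135 = 38
Check: 32 * 38 = 1216 ≡ 1 (mod 135)

32^(-1) ≡ 38 (mod 135)


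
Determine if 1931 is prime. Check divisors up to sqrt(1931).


Check divisors up to sqrt(1931) = 43.9431
No divisors found.
1931 is prime.

Yes, 1931 is prime


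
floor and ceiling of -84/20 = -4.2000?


-84/20 = -4.2000
floor = -5
ceil = -4

floor = -5, ceil = -4


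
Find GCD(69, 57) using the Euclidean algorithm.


69 = 1 * 57 + 12
57 = 4 * 12 + 9
12 = 1 * 9 + 3
9 = 3 * 3 + 0
GCD = 3


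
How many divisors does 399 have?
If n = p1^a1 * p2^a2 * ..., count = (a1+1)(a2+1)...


399 = 3^1 × 7^1 × 19^1
d(399) = (1+1) × (1+1) × (1+1) = 8

8 divisors


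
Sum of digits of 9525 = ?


9 + 5 + 2 + 5 = 21


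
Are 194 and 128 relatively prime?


Euclidean algorithm:
194 = 1 * 128 + 66
128 = 1 * 66 + 62
66 = 1 * 62 + 4
62 = 15 * 4 + 2
4 = 2 * 2 + 0
GCD(194, 128) = 2

No, not coprime (GCD = 2)


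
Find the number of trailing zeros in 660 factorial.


floor(660/5) = 132
floor(660/25) = 26
floor(660/125) = 5
floor(660/625) = 1
Total = 164

164 trailing zeros


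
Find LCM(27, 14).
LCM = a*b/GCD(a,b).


GCD(27, 14) = 1
LCM = 27*14/1 = 378/1 = 378

LCM = 378


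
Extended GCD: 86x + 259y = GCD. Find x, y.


Tabular extended Euclidean (each row: r = 86*s + 259*t):
r=86, s=1, t=0
r=259, s=0, t=1
q=0: r=86, s=1, t=0   [86*(1) + 259*(0) = 86]
q=3: r=1, s=-3, t=1   [86*(-3) + 259*(1) = 1]
q=86: r=0, s=259, t=-86   [86*(259) + 259*(-86) = 0]
GCD = 1; from the row with r=1: x=-3, y=1
Check: 86*(-3) + 259*(1) = -258 + 259 = 1

GCD = 1, x = -3, y = 1


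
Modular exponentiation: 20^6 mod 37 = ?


20^1 mod 37 = 20
20^2 mod 37 = 30
20^3 mod 37 = 8
20^4 mod 37 = 12
20^5 mod 37 = 18
20^6 mod 37 = 27


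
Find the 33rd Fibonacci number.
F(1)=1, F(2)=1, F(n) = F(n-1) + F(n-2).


Sequence: 1, 1, 2, 3, 5, 8, 13, 21, 34, 55, 89, 144, 233, 377, 610, 987, 1597, 2584, 4181, 6765, 10946, 17711, 28657, 46368, 75025, 121393, 196418, 317811, 514229, 832040, 1346269, 2178309, 3524578
F(33) = 3524578


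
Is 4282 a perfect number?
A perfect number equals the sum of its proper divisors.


Proper divisors of 4282: 1, 2, 2141
Sum = 1 + 2 + 2141 = 2144

No, 4282 is not perfect (2144 ≠ 4282)


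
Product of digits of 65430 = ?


6 × 5 × 4 × 3 × 0 = 0


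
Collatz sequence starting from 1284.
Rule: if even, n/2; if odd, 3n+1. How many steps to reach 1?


1284 → 642 → 321 → 964 → 482 → 241 → 724 → 362 → 181 → 544 → 272 → 136 → 68 → 34 → 17 → 52 → 26 → 13 → 40 → 20 → 10 → 5 → 16 → 8 → 4 → 2 → 1
Total steps = 26

26 steps


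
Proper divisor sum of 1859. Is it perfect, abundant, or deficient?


Proper divisors: 1, 11, 13, 143, 169
Sum = 1 + 11 + 13 + 143 + 169 = 337
337 < 1859 → deficient

s(1859) = 337 (deficient)


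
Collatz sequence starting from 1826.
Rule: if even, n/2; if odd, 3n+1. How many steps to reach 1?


1826 → 913 → 2740 → 1370 → 685 → 2056 → 1028 → 514 → 257 → 772 → 386 → 193 → 580 → 290 → 145 → 436 → 218 → 109 → 328 → 164 → 82 → 41 → 124 → 62 → 31 → 94 → 47 → 142 → 71 → 214 → 107 → 322 → 161 → 484 → 242 → 121 → 364 → 182 → 91 → 274 → 137 → 412 → 206 → 103 → 310 → 155 → 466 → 233 → 700 → 350 → 175 → 526 → 263 → 790 → 395 → 1186 → 593 → 1780 → 890 → 445 → 1336 → 668 → 334 → 167 → 502 → 251 → 754 → 377 → 1132 → 566 → 283 → 850 → 425 → 1276 → 638 → 319 → 958 → 479 → 1438 → 719 → 2158 → 1079 → 3238 → 1619 → 4858 → 2429 → 7288 → 3644 → 1822 → 911 → 2734 → 1367 → 4102 → 2051 → 6154 → 3077 → 9232 → 4616 → 2308 → 1154 → 577 → 1732 → 866 → 433 → 1300 → 650 → 325 → 976 → 488 → 244 → 122 → 61 → 184 → 92 → 46 → 23 → 70 → 35 → 106 → 53 → 160 → 80 → 40 → 20 → 10 → 5 → 16 → 8 → 4 → 2 → 1
Total steps = 130

130 steps


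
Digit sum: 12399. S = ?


1 + 2 + 3 + 9 + 9 = 24


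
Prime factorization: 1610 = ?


1610 / 2 = 805
805 / 5 = 161
161 / 7 = 23
23 / 23 = 1
1610 = 2 × 5 × 7 × 23


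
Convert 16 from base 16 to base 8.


16 (base 16) = 22 (decimal)
22 (decimal) = 26 (base 8)


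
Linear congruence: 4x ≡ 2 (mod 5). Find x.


GCD(4, 5) = 1, unique solution
a^(-1) mod 5 = 4
x = 4 * 2 mod 5 = 3

x ≡ 3 (mod 5)


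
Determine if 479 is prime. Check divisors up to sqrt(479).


Check divisors up to sqrt(479) = 21.8861
No divisors found.
479 is prime.

Yes, 479 is prime


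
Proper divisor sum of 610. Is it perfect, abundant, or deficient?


Proper divisors: 1, 2, 5, 10, 61, 122, 305
Sum = 1 + 2 + 5 + 10 + 61 + 122 + 305 = 506
506 < 610 → deficient

s(610) = 506 (deficient)


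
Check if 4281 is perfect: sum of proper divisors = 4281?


Proper divisors of 4281: 1, 3, 1427
Sum = 1 + 3 + 1427 = 1431

No, 4281 is not perfect (1431 ≠ 4281)


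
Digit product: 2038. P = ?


2 × 0 × 3 × 8 = 0


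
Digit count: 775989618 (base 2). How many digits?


775989618 in base 2 = 101110010000001010100101110010
Number of digits = 30

30 digits (base 2)


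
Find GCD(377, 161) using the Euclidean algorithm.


377 = 2 * 161 + 55
161 = 2 * 55 + 51
55 = 1 * 51 + 4
51 = 12 * 4 + 3
4 = 1 * 3 + 1
3 = 3 * 1 + 0
GCD = 1


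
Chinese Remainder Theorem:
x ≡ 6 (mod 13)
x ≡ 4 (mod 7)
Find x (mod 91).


M = 13*7 = 91
M1 = M/13 = 7, M2 = M/7 = 13
M1^(-1) mod 13 = 2, M2^(-1) mod 7 = 6
x = 6*7*2 + 4*13*6 = 396
396 mod 91 = 32
Check: 32 mod 13 = 6 ✓, 32 mod 7 = 4 ✓

x ≡ 32 (mod 91)
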